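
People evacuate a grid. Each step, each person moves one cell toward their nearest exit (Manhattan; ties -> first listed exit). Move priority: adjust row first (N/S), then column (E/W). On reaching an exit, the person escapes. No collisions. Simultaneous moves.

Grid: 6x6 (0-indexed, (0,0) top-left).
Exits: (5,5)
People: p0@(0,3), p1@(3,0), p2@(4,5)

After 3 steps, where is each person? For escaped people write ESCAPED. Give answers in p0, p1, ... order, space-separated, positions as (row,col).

Step 1: p0:(0,3)->(1,3) | p1:(3,0)->(4,0) | p2:(4,5)->(5,5)->EXIT
Step 2: p0:(1,3)->(2,3) | p1:(4,0)->(5,0) | p2:escaped
Step 3: p0:(2,3)->(3,3) | p1:(5,0)->(5,1) | p2:escaped

(3,3) (5,1) ESCAPED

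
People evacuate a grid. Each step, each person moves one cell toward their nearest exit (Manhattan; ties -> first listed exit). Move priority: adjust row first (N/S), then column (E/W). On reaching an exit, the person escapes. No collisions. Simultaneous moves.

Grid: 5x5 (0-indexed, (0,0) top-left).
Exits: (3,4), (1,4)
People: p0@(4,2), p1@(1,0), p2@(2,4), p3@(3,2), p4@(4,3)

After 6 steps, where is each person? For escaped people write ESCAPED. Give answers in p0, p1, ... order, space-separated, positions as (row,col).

Step 1: p0:(4,2)->(3,2) | p1:(1,0)->(1,1) | p2:(2,4)->(3,4)->EXIT | p3:(3,2)->(3,3) | p4:(4,3)->(3,3)
Step 2: p0:(3,2)->(3,3) | p1:(1,1)->(1,2) | p2:escaped | p3:(3,3)->(3,4)->EXIT | p4:(3,3)->(3,4)->EXIT
Step 3: p0:(3,3)->(3,4)->EXIT | p1:(1,2)->(1,3) | p2:escaped | p3:escaped | p4:escaped
Step 4: p0:escaped | p1:(1,3)->(1,4)->EXIT | p2:escaped | p3:escaped | p4:escaped

ESCAPED ESCAPED ESCAPED ESCAPED ESCAPED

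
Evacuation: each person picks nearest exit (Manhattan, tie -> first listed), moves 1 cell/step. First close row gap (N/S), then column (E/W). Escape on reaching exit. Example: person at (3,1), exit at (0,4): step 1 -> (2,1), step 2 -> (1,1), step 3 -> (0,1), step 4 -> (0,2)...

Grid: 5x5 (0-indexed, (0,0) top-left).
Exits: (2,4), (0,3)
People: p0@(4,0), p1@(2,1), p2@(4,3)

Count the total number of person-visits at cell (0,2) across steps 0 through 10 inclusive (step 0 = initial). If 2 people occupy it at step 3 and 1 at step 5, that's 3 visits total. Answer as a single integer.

Answer: 0

Derivation:
Step 0: p0@(4,0) p1@(2,1) p2@(4,3) -> at (0,2): 0 [-], cum=0
Step 1: p0@(3,0) p1@(2,2) p2@(3,3) -> at (0,2): 0 [-], cum=0
Step 2: p0@(2,0) p1@(2,3) p2@(2,3) -> at (0,2): 0 [-], cum=0
Step 3: p0@(2,1) p1@ESC p2@ESC -> at (0,2): 0 [-], cum=0
Step 4: p0@(2,2) p1@ESC p2@ESC -> at (0,2): 0 [-], cum=0
Step 5: p0@(2,3) p1@ESC p2@ESC -> at (0,2): 0 [-], cum=0
Step 6: p0@ESC p1@ESC p2@ESC -> at (0,2): 0 [-], cum=0
Total visits = 0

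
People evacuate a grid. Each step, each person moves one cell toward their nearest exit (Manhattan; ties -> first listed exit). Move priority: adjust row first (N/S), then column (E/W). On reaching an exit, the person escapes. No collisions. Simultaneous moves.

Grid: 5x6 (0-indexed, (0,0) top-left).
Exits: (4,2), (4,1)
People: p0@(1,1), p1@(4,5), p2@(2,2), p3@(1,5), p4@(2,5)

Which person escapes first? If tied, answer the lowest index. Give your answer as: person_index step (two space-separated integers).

Step 1: p0:(1,1)->(2,1) | p1:(4,5)->(4,4) | p2:(2,2)->(3,2) | p3:(1,5)->(2,5) | p4:(2,5)->(3,5)
Step 2: p0:(2,1)->(3,1) | p1:(4,4)->(4,3) | p2:(3,2)->(4,2)->EXIT | p3:(2,5)->(3,5) | p4:(3,5)->(4,5)
Step 3: p0:(3,1)->(4,1)->EXIT | p1:(4,3)->(4,2)->EXIT | p2:escaped | p3:(3,5)->(4,5) | p4:(4,5)->(4,4)
Step 4: p0:escaped | p1:escaped | p2:escaped | p3:(4,5)->(4,4) | p4:(4,4)->(4,3)
Step 5: p0:escaped | p1:escaped | p2:escaped | p3:(4,4)->(4,3) | p4:(4,3)->(4,2)->EXIT
Step 6: p0:escaped | p1:escaped | p2:escaped | p3:(4,3)->(4,2)->EXIT | p4:escaped
Exit steps: [3, 3, 2, 6, 5]
First to escape: p2 at step 2

Answer: 2 2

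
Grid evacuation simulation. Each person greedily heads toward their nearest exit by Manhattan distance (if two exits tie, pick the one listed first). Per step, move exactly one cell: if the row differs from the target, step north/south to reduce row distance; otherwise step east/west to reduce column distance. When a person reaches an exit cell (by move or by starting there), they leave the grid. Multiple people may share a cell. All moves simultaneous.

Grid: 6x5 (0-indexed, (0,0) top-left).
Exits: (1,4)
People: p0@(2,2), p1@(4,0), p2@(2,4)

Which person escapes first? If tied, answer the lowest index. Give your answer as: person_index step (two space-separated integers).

Step 1: p0:(2,2)->(1,2) | p1:(4,0)->(3,0) | p2:(2,4)->(1,4)->EXIT
Step 2: p0:(1,2)->(1,3) | p1:(3,0)->(2,0) | p2:escaped
Step 3: p0:(1,3)->(1,4)->EXIT | p1:(2,0)->(1,0) | p2:escaped
Step 4: p0:escaped | p1:(1,0)->(1,1) | p2:escaped
Step 5: p0:escaped | p1:(1,1)->(1,2) | p2:escaped
Step 6: p0:escaped | p1:(1,2)->(1,3) | p2:escaped
Step 7: p0:escaped | p1:(1,3)->(1,4)->EXIT | p2:escaped
Exit steps: [3, 7, 1]
First to escape: p2 at step 1

Answer: 2 1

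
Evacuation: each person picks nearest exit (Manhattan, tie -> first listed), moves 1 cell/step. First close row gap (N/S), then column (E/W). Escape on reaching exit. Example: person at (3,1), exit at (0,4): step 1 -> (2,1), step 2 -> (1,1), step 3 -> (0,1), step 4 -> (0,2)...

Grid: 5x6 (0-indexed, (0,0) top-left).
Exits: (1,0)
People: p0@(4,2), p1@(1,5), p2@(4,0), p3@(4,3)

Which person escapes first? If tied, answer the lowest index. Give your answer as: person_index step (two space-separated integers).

Answer: 2 3

Derivation:
Step 1: p0:(4,2)->(3,2) | p1:(1,5)->(1,4) | p2:(4,0)->(3,0) | p3:(4,3)->(3,3)
Step 2: p0:(3,2)->(2,2) | p1:(1,4)->(1,3) | p2:(3,0)->(2,0) | p3:(3,3)->(2,3)
Step 3: p0:(2,2)->(1,2) | p1:(1,3)->(1,2) | p2:(2,0)->(1,0)->EXIT | p3:(2,3)->(1,3)
Step 4: p0:(1,2)->(1,1) | p1:(1,2)->(1,1) | p2:escaped | p3:(1,3)->(1,2)
Step 5: p0:(1,1)->(1,0)->EXIT | p1:(1,1)->(1,0)->EXIT | p2:escaped | p3:(1,2)->(1,1)
Step 6: p0:escaped | p1:escaped | p2:escaped | p3:(1,1)->(1,0)->EXIT
Exit steps: [5, 5, 3, 6]
First to escape: p2 at step 3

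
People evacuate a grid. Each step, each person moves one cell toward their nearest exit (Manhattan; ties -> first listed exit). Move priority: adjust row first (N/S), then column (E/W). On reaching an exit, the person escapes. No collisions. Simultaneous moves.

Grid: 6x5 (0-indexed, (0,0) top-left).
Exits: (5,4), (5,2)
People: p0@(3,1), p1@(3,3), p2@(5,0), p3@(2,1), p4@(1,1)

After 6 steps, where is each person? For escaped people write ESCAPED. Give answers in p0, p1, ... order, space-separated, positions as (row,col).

Step 1: p0:(3,1)->(4,1) | p1:(3,3)->(4,3) | p2:(5,0)->(5,1) | p3:(2,1)->(3,1) | p4:(1,1)->(2,1)
Step 2: p0:(4,1)->(5,1) | p1:(4,3)->(5,3) | p2:(5,1)->(5,2)->EXIT | p3:(3,1)->(4,1) | p4:(2,1)->(3,1)
Step 3: p0:(5,1)->(5,2)->EXIT | p1:(5,3)->(5,4)->EXIT | p2:escaped | p3:(4,1)->(5,1) | p4:(3,1)->(4,1)
Step 4: p0:escaped | p1:escaped | p2:escaped | p3:(5,1)->(5,2)->EXIT | p4:(4,1)->(5,1)
Step 5: p0:escaped | p1:escaped | p2:escaped | p3:escaped | p4:(5,1)->(5,2)->EXIT

ESCAPED ESCAPED ESCAPED ESCAPED ESCAPED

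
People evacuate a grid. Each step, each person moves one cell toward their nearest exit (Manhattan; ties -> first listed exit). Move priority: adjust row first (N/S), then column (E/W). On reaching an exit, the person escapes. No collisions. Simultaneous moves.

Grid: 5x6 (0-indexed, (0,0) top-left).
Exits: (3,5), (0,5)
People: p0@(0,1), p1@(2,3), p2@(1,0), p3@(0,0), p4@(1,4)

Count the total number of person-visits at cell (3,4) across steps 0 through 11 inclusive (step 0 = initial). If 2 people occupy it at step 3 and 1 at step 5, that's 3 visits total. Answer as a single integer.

Answer: 1

Derivation:
Step 0: p0@(0,1) p1@(2,3) p2@(1,0) p3@(0,0) p4@(1,4) -> at (3,4): 0 [-], cum=0
Step 1: p0@(0,2) p1@(3,3) p2@(0,0) p3@(0,1) p4@(0,4) -> at (3,4): 0 [-], cum=0
Step 2: p0@(0,3) p1@(3,4) p2@(0,1) p3@(0,2) p4@ESC -> at (3,4): 1 [p1], cum=1
Step 3: p0@(0,4) p1@ESC p2@(0,2) p3@(0,3) p4@ESC -> at (3,4): 0 [-], cum=1
Step 4: p0@ESC p1@ESC p2@(0,3) p3@(0,4) p4@ESC -> at (3,4): 0 [-], cum=1
Step 5: p0@ESC p1@ESC p2@(0,4) p3@ESC p4@ESC -> at (3,4): 0 [-], cum=1
Step 6: p0@ESC p1@ESC p2@ESC p3@ESC p4@ESC -> at (3,4): 0 [-], cum=1
Total visits = 1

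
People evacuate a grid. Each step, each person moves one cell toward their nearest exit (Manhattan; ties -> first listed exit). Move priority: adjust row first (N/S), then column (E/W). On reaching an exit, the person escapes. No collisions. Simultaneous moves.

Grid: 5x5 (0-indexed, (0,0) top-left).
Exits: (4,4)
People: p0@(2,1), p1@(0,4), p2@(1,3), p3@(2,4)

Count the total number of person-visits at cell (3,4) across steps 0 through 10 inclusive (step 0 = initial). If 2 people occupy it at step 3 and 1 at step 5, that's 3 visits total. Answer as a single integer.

Step 0: p0@(2,1) p1@(0,4) p2@(1,3) p3@(2,4) -> at (3,4): 0 [-], cum=0
Step 1: p0@(3,1) p1@(1,4) p2@(2,3) p3@(3,4) -> at (3,4): 1 [p3], cum=1
Step 2: p0@(4,1) p1@(2,4) p2@(3,3) p3@ESC -> at (3,4): 0 [-], cum=1
Step 3: p0@(4,2) p1@(3,4) p2@(4,3) p3@ESC -> at (3,4): 1 [p1], cum=2
Step 4: p0@(4,3) p1@ESC p2@ESC p3@ESC -> at (3,4): 0 [-], cum=2
Step 5: p0@ESC p1@ESC p2@ESC p3@ESC -> at (3,4): 0 [-], cum=2
Total visits = 2

Answer: 2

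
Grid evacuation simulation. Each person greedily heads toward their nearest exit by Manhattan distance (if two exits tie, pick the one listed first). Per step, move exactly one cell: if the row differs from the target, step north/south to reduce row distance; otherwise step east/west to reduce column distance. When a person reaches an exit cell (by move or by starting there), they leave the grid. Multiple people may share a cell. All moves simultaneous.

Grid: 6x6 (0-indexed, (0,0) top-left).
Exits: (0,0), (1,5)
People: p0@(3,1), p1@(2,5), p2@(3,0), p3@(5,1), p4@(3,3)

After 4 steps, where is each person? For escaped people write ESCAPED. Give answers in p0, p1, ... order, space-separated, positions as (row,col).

Step 1: p0:(3,1)->(2,1) | p1:(2,5)->(1,5)->EXIT | p2:(3,0)->(2,0) | p3:(5,1)->(4,1) | p4:(3,3)->(2,3)
Step 2: p0:(2,1)->(1,1) | p1:escaped | p2:(2,0)->(1,0) | p3:(4,1)->(3,1) | p4:(2,3)->(1,3)
Step 3: p0:(1,1)->(0,1) | p1:escaped | p2:(1,0)->(0,0)->EXIT | p3:(3,1)->(2,1) | p4:(1,3)->(1,4)
Step 4: p0:(0,1)->(0,0)->EXIT | p1:escaped | p2:escaped | p3:(2,1)->(1,1) | p4:(1,4)->(1,5)->EXIT

ESCAPED ESCAPED ESCAPED (1,1) ESCAPED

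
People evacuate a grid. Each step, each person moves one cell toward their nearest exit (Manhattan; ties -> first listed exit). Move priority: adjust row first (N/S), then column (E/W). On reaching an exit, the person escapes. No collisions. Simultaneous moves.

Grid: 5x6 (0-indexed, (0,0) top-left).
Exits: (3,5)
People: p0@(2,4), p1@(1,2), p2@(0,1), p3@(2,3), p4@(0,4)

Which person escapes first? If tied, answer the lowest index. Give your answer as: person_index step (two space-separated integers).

Answer: 0 2

Derivation:
Step 1: p0:(2,4)->(3,4) | p1:(1,2)->(2,2) | p2:(0,1)->(1,1) | p3:(2,3)->(3,3) | p4:(0,4)->(1,4)
Step 2: p0:(3,4)->(3,5)->EXIT | p1:(2,2)->(3,2) | p2:(1,1)->(2,1) | p3:(3,3)->(3,4) | p4:(1,4)->(2,4)
Step 3: p0:escaped | p1:(3,2)->(3,3) | p2:(2,1)->(3,1) | p3:(3,4)->(3,5)->EXIT | p4:(2,4)->(3,4)
Step 4: p0:escaped | p1:(3,3)->(3,4) | p2:(3,1)->(3,2) | p3:escaped | p4:(3,4)->(3,5)->EXIT
Step 5: p0:escaped | p1:(3,4)->(3,5)->EXIT | p2:(3,2)->(3,3) | p3:escaped | p4:escaped
Step 6: p0:escaped | p1:escaped | p2:(3,3)->(3,4) | p3:escaped | p4:escaped
Step 7: p0:escaped | p1:escaped | p2:(3,4)->(3,5)->EXIT | p3:escaped | p4:escaped
Exit steps: [2, 5, 7, 3, 4]
First to escape: p0 at step 2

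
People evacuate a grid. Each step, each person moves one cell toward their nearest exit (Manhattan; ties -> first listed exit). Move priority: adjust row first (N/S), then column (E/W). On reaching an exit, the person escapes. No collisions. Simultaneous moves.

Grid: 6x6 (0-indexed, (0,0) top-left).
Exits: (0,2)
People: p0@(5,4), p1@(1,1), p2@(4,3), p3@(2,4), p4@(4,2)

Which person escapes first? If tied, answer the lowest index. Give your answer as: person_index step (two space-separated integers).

Answer: 1 2

Derivation:
Step 1: p0:(5,4)->(4,4) | p1:(1,1)->(0,1) | p2:(4,3)->(3,3) | p3:(2,4)->(1,4) | p4:(4,2)->(3,2)
Step 2: p0:(4,4)->(3,4) | p1:(0,1)->(0,2)->EXIT | p2:(3,3)->(2,3) | p3:(1,4)->(0,4) | p4:(3,2)->(2,2)
Step 3: p0:(3,4)->(2,4) | p1:escaped | p2:(2,3)->(1,3) | p3:(0,4)->(0,3) | p4:(2,2)->(1,2)
Step 4: p0:(2,4)->(1,4) | p1:escaped | p2:(1,3)->(0,3) | p3:(0,3)->(0,2)->EXIT | p4:(1,2)->(0,2)->EXIT
Step 5: p0:(1,4)->(0,4) | p1:escaped | p2:(0,3)->(0,2)->EXIT | p3:escaped | p4:escaped
Step 6: p0:(0,4)->(0,3) | p1:escaped | p2:escaped | p3:escaped | p4:escaped
Step 7: p0:(0,3)->(0,2)->EXIT | p1:escaped | p2:escaped | p3:escaped | p4:escaped
Exit steps: [7, 2, 5, 4, 4]
First to escape: p1 at step 2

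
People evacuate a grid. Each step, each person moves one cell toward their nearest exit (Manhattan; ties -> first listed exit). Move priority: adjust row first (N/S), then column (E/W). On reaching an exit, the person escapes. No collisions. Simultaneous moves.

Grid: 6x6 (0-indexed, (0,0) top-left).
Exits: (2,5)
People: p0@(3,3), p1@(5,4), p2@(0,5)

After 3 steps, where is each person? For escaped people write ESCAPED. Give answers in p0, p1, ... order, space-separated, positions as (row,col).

Step 1: p0:(3,3)->(2,3) | p1:(5,4)->(4,4) | p2:(0,5)->(1,5)
Step 2: p0:(2,3)->(2,4) | p1:(4,4)->(3,4) | p2:(1,5)->(2,5)->EXIT
Step 3: p0:(2,4)->(2,5)->EXIT | p1:(3,4)->(2,4) | p2:escaped

ESCAPED (2,4) ESCAPED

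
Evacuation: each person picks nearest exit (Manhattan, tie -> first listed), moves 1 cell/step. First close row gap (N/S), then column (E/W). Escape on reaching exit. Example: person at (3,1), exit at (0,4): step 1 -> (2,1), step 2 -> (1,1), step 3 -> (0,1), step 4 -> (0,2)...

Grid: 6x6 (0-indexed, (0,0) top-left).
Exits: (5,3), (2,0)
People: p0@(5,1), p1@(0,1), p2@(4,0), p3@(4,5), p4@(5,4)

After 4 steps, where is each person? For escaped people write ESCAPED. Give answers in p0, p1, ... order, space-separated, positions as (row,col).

Step 1: p0:(5,1)->(5,2) | p1:(0,1)->(1,1) | p2:(4,0)->(3,0) | p3:(4,5)->(5,5) | p4:(5,4)->(5,3)->EXIT
Step 2: p0:(5,2)->(5,3)->EXIT | p1:(1,1)->(2,1) | p2:(3,0)->(2,0)->EXIT | p3:(5,5)->(5,4) | p4:escaped
Step 3: p0:escaped | p1:(2,1)->(2,0)->EXIT | p2:escaped | p3:(5,4)->(5,3)->EXIT | p4:escaped

ESCAPED ESCAPED ESCAPED ESCAPED ESCAPED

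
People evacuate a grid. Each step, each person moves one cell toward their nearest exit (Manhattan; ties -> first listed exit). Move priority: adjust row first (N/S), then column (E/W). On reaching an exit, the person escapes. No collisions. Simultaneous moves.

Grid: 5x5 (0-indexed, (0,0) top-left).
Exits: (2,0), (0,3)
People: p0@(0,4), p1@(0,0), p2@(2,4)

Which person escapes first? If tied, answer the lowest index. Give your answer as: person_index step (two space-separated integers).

Answer: 0 1

Derivation:
Step 1: p0:(0,4)->(0,3)->EXIT | p1:(0,0)->(1,0) | p2:(2,4)->(1,4)
Step 2: p0:escaped | p1:(1,0)->(2,0)->EXIT | p2:(1,4)->(0,4)
Step 3: p0:escaped | p1:escaped | p2:(0,4)->(0,3)->EXIT
Exit steps: [1, 2, 3]
First to escape: p0 at step 1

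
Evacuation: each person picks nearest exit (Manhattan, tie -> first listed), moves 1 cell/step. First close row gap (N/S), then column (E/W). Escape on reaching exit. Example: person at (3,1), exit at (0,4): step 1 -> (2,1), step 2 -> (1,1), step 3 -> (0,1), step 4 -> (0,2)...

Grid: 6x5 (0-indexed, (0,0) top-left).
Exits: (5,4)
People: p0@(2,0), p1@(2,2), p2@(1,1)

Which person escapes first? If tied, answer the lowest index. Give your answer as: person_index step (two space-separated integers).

Answer: 1 5

Derivation:
Step 1: p0:(2,0)->(3,0) | p1:(2,2)->(3,2) | p2:(1,1)->(2,1)
Step 2: p0:(3,0)->(4,0) | p1:(3,2)->(4,2) | p2:(2,1)->(3,1)
Step 3: p0:(4,0)->(5,0) | p1:(4,2)->(5,2) | p2:(3,1)->(4,1)
Step 4: p0:(5,0)->(5,1) | p1:(5,2)->(5,3) | p2:(4,1)->(5,1)
Step 5: p0:(5,1)->(5,2) | p1:(5,3)->(5,4)->EXIT | p2:(5,1)->(5,2)
Step 6: p0:(5,2)->(5,3) | p1:escaped | p2:(5,2)->(5,3)
Step 7: p0:(5,3)->(5,4)->EXIT | p1:escaped | p2:(5,3)->(5,4)->EXIT
Exit steps: [7, 5, 7]
First to escape: p1 at step 5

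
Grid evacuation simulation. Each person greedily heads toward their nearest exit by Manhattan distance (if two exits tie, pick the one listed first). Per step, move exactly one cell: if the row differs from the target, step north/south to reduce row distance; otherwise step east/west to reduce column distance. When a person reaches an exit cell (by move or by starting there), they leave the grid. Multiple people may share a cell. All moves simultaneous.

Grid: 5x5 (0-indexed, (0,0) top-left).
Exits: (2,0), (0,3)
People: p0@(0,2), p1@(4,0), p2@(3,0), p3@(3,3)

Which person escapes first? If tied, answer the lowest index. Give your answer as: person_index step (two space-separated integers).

Step 1: p0:(0,2)->(0,3)->EXIT | p1:(4,0)->(3,0) | p2:(3,0)->(2,0)->EXIT | p3:(3,3)->(2,3)
Step 2: p0:escaped | p1:(3,0)->(2,0)->EXIT | p2:escaped | p3:(2,3)->(1,3)
Step 3: p0:escaped | p1:escaped | p2:escaped | p3:(1,3)->(0,3)->EXIT
Exit steps: [1, 2, 1, 3]
First to escape: p0 at step 1

Answer: 0 1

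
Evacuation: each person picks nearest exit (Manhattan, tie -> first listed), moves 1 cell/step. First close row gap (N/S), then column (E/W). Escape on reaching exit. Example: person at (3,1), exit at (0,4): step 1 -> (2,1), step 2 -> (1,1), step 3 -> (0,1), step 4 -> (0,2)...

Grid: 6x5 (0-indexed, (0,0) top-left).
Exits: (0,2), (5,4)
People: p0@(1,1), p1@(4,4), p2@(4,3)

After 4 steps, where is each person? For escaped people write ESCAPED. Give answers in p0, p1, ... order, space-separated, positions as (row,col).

Step 1: p0:(1,1)->(0,1) | p1:(4,4)->(5,4)->EXIT | p2:(4,3)->(5,3)
Step 2: p0:(0,1)->(0,2)->EXIT | p1:escaped | p2:(5,3)->(5,4)->EXIT

ESCAPED ESCAPED ESCAPED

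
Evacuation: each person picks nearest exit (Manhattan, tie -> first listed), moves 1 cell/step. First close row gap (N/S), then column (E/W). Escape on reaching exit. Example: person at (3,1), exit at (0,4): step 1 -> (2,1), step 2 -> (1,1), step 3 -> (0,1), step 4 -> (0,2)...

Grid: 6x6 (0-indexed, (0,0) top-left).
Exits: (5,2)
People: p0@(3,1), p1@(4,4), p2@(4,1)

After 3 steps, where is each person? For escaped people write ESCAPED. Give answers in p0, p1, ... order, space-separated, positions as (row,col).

Step 1: p0:(3,1)->(4,1) | p1:(4,4)->(5,4) | p2:(4,1)->(5,1)
Step 2: p0:(4,1)->(5,1) | p1:(5,4)->(5,3) | p2:(5,1)->(5,2)->EXIT
Step 3: p0:(5,1)->(5,2)->EXIT | p1:(5,3)->(5,2)->EXIT | p2:escaped

ESCAPED ESCAPED ESCAPED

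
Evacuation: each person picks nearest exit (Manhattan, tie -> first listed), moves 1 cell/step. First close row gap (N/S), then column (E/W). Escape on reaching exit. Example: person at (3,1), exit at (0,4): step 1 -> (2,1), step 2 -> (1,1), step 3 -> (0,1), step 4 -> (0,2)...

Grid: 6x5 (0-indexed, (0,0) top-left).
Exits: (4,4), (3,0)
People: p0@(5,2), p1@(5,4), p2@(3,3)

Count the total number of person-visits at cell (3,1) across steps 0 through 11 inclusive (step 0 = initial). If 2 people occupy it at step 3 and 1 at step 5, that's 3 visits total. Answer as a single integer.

Answer: 0

Derivation:
Step 0: p0@(5,2) p1@(5,4) p2@(3,3) -> at (3,1): 0 [-], cum=0
Step 1: p0@(4,2) p1@ESC p2@(4,3) -> at (3,1): 0 [-], cum=0
Step 2: p0@(4,3) p1@ESC p2@ESC -> at (3,1): 0 [-], cum=0
Step 3: p0@ESC p1@ESC p2@ESC -> at (3,1): 0 [-], cum=0
Total visits = 0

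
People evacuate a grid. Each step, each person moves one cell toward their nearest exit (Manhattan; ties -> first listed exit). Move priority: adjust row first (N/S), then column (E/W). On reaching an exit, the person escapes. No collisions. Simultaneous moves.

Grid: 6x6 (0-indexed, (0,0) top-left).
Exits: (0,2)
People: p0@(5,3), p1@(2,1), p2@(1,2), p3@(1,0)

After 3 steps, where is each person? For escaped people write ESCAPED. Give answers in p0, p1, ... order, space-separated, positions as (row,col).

Step 1: p0:(5,3)->(4,3) | p1:(2,1)->(1,1) | p2:(1,2)->(0,2)->EXIT | p3:(1,0)->(0,0)
Step 2: p0:(4,3)->(3,3) | p1:(1,1)->(0,1) | p2:escaped | p3:(0,0)->(0,1)
Step 3: p0:(3,3)->(2,3) | p1:(0,1)->(0,2)->EXIT | p2:escaped | p3:(0,1)->(0,2)->EXIT

(2,3) ESCAPED ESCAPED ESCAPED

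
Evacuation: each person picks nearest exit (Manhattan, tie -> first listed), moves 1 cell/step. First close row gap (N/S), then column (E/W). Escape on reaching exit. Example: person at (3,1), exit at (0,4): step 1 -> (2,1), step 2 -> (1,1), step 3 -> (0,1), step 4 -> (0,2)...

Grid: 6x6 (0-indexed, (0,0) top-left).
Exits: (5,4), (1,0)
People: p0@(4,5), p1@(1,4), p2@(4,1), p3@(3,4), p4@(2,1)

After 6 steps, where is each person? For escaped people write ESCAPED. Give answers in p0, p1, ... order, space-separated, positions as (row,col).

Step 1: p0:(4,5)->(5,5) | p1:(1,4)->(2,4) | p2:(4,1)->(5,1) | p3:(3,4)->(4,4) | p4:(2,1)->(1,1)
Step 2: p0:(5,5)->(5,4)->EXIT | p1:(2,4)->(3,4) | p2:(5,1)->(5,2) | p3:(4,4)->(5,4)->EXIT | p4:(1,1)->(1,0)->EXIT
Step 3: p0:escaped | p1:(3,4)->(4,4) | p2:(5,2)->(5,3) | p3:escaped | p4:escaped
Step 4: p0:escaped | p1:(4,4)->(5,4)->EXIT | p2:(5,3)->(5,4)->EXIT | p3:escaped | p4:escaped

ESCAPED ESCAPED ESCAPED ESCAPED ESCAPED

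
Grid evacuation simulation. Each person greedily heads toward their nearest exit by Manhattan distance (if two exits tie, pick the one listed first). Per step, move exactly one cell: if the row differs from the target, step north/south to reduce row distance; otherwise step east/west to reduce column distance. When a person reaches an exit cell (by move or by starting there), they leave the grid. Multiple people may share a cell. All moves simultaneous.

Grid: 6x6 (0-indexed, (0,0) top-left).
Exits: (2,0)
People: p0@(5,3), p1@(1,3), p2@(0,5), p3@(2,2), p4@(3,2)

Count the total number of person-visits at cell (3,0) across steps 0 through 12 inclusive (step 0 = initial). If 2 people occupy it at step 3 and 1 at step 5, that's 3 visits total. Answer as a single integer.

Answer: 0

Derivation:
Step 0: p0@(5,3) p1@(1,3) p2@(0,5) p3@(2,2) p4@(3,2) -> at (3,0): 0 [-], cum=0
Step 1: p0@(4,3) p1@(2,3) p2@(1,5) p3@(2,1) p4@(2,2) -> at (3,0): 0 [-], cum=0
Step 2: p0@(3,3) p1@(2,2) p2@(2,5) p3@ESC p4@(2,1) -> at (3,0): 0 [-], cum=0
Step 3: p0@(2,3) p1@(2,1) p2@(2,4) p3@ESC p4@ESC -> at (3,0): 0 [-], cum=0
Step 4: p0@(2,2) p1@ESC p2@(2,3) p3@ESC p4@ESC -> at (3,0): 0 [-], cum=0
Step 5: p0@(2,1) p1@ESC p2@(2,2) p3@ESC p4@ESC -> at (3,0): 0 [-], cum=0
Step 6: p0@ESC p1@ESC p2@(2,1) p3@ESC p4@ESC -> at (3,0): 0 [-], cum=0
Step 7: p0@ESC p1@ESC p2@ESC p3@ESC p4@ESC -> at (3,0): 0 [-], cum=0
Total visits = 0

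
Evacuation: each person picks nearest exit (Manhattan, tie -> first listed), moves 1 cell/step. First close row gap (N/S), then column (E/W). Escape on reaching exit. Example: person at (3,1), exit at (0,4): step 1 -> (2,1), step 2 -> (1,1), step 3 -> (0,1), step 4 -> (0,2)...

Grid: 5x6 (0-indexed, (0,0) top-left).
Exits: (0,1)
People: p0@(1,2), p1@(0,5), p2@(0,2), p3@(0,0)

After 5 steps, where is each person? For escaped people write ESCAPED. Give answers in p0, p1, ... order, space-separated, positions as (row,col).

Step 1: p0:(1,2)->(0,2) | p1:(0,5)->(0,4) | p2:(0,2)->(0,1)->EXIT | p3:(0,0)->(0,1)->EXIT
Step 2: p0:(0,2)->(0,1)->EXIT | p1:(0,4)->(0,3) | p2:escaped | p3:escaped
Step 3: p0:escaped | p1:(0,3)->(0,2) | p2:escaped | p3:escaped
Step 4: p0:escaped | p1:(0,2)->(0,1)->EXIT | p2:escaped | p3:escaped

ESCAPED ESCAPED ESCAPED ESCAPED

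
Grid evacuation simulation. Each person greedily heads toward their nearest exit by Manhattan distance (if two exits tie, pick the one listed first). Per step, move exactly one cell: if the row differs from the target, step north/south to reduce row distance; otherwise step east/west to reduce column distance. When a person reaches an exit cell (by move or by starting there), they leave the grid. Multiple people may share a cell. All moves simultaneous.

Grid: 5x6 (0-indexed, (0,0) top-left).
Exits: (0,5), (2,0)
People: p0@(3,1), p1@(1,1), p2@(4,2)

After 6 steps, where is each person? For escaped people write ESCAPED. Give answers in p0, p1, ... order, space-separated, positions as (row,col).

Step 1: p0:(3,1)->(2,1) | p1:(1,1)->(2,1) | p2:(4,2)->(3,2)
Step 2: p0:(2,1)->(2,0)->EXIT | p1:(2,1)->(2,0)->EXIT | p2:(3,2)->(2,2)
Step 3: p0:escaped | p1:escaped | p2:(2,2)->(2,1)
Step 4: p0:escaped | p1:escaped | p2:(2,1)->(2,0)->EXIT

ESCAPED ESCAPED ESCAPED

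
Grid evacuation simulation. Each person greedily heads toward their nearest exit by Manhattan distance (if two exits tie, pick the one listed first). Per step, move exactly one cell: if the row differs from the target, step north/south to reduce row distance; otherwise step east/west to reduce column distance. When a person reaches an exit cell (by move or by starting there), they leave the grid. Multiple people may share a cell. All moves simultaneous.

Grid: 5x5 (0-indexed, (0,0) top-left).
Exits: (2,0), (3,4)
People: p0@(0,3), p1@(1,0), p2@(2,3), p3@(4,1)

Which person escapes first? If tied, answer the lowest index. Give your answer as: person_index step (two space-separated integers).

Step 1: p0:(0,3)->(1,3) | p1:(1,0)->(2,0)->EXIT | p2:(2,3)->(3,3) | p3:(4,1)->(3,1)
Step 2: p0:(1,3)->(2,3) | p1:escaped | p2:(3,3)->(3,4)->EXIT | p3:(3,1)->(2,1)
Step 3: p0:(2,3)->(3,3) | p1:escaped | p2:escaped | p3:(2,1)->(2,0)->EXIT
Step 4: p0:(3,3)->(3,4)->EXIT | p1:escaped | p2:escaped | p3:escaped
Exit steps: [4, 1, 2, 3]
First to escape: p1 at step 1

Answer: 1 1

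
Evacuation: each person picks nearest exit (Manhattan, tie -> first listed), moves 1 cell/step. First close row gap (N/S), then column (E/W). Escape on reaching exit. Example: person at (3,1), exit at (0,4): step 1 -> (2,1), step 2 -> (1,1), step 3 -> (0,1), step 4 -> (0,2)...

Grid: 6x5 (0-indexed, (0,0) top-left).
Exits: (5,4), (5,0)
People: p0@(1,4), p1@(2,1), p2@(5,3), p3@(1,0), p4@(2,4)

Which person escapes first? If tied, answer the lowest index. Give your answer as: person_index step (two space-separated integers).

Step 1: p0:(1,4)->(2,4) | p1:(2,1)->(3,1) | p2:(5,3)->(5,4)->EXIT | p3:(1,0)->(2,0) | p4:(2,4)->(3,4)
Step 2: p0:(2,4)->(3,4) | p1:(3,1)->(4,1) | p2:escaped | p3:(2,0)->(3,0) | p4:(3,4)->(4,4)
Step 3: p0:(3,4)->(4,4) | p1:(4,1)->(5,1) | p2:escaped | p3:(3,0)->(4,0) | p4:(4,4)->(5,4)->EXIT
Step 4: p0:(4,4)->(5,4)->EXIT | p1:(5,1)->(5,0)->EXIT | p2:escaped | p3:(4,0)->(5,0)->EXIT | p4:escaped
Exit steps: [4, 4, 1, 4, 3]
First to escape: p2 at step 1

Answer: 2 1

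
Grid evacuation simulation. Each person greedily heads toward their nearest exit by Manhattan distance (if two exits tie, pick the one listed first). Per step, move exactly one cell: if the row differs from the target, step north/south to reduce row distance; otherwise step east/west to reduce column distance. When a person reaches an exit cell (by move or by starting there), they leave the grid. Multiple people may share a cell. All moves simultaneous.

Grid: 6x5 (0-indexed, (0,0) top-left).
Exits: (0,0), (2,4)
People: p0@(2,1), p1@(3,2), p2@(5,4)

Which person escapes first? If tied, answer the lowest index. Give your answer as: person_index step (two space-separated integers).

Step 1: p0:(2,1)->(1,1) | p1:(3,2)->(2,2) | p2:(5,4)->(4,4)
Step 2: p0:(1,1)->(0,1) | p1:(2,2)->(2,3) | p2:(4,4)->(3,4)
Step 3: p0:(0,1)->(0,0)->EXIT | p1:(2,3)->(2,4)->EXIT | p2:(3,4)->(2,4)->EXIT
Exit steps: [3, 3, 3]
First to escape: p0 at step 3

Answer: 0 3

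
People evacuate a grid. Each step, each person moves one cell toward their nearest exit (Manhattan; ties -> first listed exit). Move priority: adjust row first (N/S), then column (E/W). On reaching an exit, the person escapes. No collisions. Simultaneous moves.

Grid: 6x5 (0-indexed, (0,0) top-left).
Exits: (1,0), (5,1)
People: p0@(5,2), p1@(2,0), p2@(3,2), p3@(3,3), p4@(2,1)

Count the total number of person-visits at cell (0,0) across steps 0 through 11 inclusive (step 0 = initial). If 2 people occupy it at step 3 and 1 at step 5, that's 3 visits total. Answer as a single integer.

Step 0: p0@(5,2) p1@(2,0) p2@(3,2) p3@(3,3) p4@(2,1) -> at (0,0): 0 [-], cum=0
Step 1: p0@ESC p1@ESC p2@(4,2) p3@(4,3) p4@(1,1) -> at (0,0): 0 [-], cum=0
Step 2: p0@ESC p1@ESC p2@(5,2) p3@(5,3) p4@ESC -> at (0,0): 0 [-], cum=0
Step 3: p0@ESC p1@ESC p2@ESC p3@(5,2) p4@ESC -> at (0,0): 0 [-], cum=0
Step 4: p0@ESC p1@ESC p2@ESC p3@ESC p4@ESC -> at (0,0): 0 [-], cum=0
Total visits = 0

Answer: 0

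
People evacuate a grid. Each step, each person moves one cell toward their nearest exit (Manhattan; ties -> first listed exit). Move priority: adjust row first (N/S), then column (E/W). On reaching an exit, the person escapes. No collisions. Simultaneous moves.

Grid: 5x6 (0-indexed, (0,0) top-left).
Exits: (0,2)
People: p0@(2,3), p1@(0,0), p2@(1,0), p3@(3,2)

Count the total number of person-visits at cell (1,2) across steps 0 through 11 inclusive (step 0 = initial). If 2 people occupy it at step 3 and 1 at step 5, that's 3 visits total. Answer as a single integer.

Step 0: p0@(2,3) p1@(0,0) p2@(1,0) p3@(3,2) -> at (1,2): 0 [-], cum=0
Step 1: p0@(1,3) p1@(0,1) p2@(0,0) p3@(2,2) -> at (1,2): 0 [-], cum=0
Step 2: p0@(0,3) p1@ESC p2@(0,1) p3@(1,2) -> at (1,2): 1 [p3], cum=1
Step 3: p0@ESC p1@ESC p2@ESC p3@ESC -> at (1,2): 0 [-], cum=1
Total visits = 1

Answer: 1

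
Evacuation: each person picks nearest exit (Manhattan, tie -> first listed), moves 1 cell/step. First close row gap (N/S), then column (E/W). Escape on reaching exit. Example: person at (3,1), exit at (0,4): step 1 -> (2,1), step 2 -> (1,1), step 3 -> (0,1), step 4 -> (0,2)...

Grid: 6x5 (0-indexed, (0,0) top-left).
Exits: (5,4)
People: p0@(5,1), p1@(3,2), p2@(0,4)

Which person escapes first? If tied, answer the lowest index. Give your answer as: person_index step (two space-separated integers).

Answer: 0 3

Derivation:
Step 1: p0:(5,1)->(5,2) | p1:(3,2)->(4,2) | p2:(0,4)->(1,4)
Step 2: p0:(5,2)->(5,3) | p1:(4,2)->(5,2) | p2:(1,4)->(2,4)
Step 3: p0:(5,3)->(5,4)->EXIT | p1:(5,2)->(5,3) | p2:(2,4)->(3,4)
Step 4: p0:escaped | p1:(5,3)->(5,4)->EXIT | p2:(3,4)->(4,4)
Step 5: p0:escaped | p1:escaped | p2:(4,4)->(5,4)->EXIT
Exit steps: [3, 4, 5]
First to escape: p0 at step 3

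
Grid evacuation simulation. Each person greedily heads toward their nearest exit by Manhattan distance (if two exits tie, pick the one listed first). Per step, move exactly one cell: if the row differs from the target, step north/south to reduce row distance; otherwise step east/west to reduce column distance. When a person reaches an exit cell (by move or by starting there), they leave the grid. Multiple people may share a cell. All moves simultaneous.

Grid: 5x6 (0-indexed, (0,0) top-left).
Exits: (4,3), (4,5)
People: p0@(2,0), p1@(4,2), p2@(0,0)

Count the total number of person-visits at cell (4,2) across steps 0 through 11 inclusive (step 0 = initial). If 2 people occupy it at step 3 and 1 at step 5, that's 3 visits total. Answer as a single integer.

Answer: 3

Derivation:
Step 0: p0@(2,0) p1@(4,2) p2@(0,0) -> at (4,2): 1 [p1], cum=1
Step 1: p0@(3,0) p1@ESC p2@(1,0) -> at (4,2): 0 [-], cum=1
Step 2: p0@(4,0) p1@ESC p2@(2,0) -> at (4,2): 0 [-], cum=1
Step 3: p0@(4,1) p1@ESC p2@(3,0) -> at (4,2): 0 [-], cum=1
Step 4: p0@(4,2) p1@ESC p2@(4,0) -> at (4,2): 1 [p0], cum=2
Step 5: p0@ESC p1@ESC p2@(4,1) -> at (4,2): 0 [-], cum=2
Step 6: p0@ESC p1@ESC p2@(4,2) -> at (4,2): 1 [p2], cum=3
Step 7: p0@ESC p1@ESC p2@ESC -> at (4,2): 0 [-], cum=3
Total visits = 3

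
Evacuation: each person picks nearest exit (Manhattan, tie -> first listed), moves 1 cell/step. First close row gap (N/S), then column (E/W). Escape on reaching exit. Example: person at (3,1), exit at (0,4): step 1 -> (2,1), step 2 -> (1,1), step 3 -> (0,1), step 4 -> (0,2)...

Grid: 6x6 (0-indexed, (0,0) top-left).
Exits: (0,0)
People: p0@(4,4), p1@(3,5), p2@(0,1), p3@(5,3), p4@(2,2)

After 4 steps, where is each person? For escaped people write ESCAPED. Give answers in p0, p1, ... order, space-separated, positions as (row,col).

Step 1: p0:(4,4)->(3,4) | p1:(3,5)->(2,5) | p2:(0,1)->(0,0)->EXIT | p3:(5,3)->(4,3) | p4:(2,2)->(1,2)
Step 2: p0:(3,4)->(2,4) | p1:(2,5)->(1,5) | p2:escaped | p3:(4,3)->(3,3) | p4:(1,2)->(0,2)
Step 3: p0:(2,4)->(1,4) | p1:(1,5)->(0,5) | p2:escaped | p3:(3,3)->(2,3) | p4:(0,2)->(0,1)
Step 4: p0:(1,4)->(0,4) | p1:(0,5)->(0,4) | p2:escaped | p3:(2,3)->(1,3) | p4:(0,1)->(0,0)->EXIT

(0,4) (0,4) ESCAPED (1,3) ESCAPED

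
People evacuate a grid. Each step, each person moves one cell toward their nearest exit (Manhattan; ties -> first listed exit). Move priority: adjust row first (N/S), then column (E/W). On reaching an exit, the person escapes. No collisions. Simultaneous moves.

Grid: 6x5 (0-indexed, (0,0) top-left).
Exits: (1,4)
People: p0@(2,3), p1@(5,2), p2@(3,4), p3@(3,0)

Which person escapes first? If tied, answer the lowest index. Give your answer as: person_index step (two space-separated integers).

Answer: 0 2

Derivation:
Step 1: p0:(2,3)->(1,3) | p1:(5,2)->(4,2) | p2:(3,4)->(2,4) | p3:(3,0)->(2,0)
Step 2: p0:(1,3)->(1,4)->EXIT | p1:(4,2)->(3,2) | p2:(2,4)->(1,4)->EXIT | p3:(2,0)->(1,0)
Step 3: p0:escaped | p1:(3,2)->(2,2) | p2:escaped | p3:(1,0)->(1,1)
Step 4: p0:escaped | p1:(2,2)->(1,2) | p2:escaped | p3:(1,1)->(1,2)
Step 5: p0:escaped | p1:(1,2)->(1,3) | p2:escaped | p3:(1,2)->(1,3)
Step 6: p0:escaped | p1:(1,3)->(1,4)->EXIT | p2:escaped | p3:(1,3)->(1,4)->EXIT
Exit steps: [2, 6, 2, 6]
First to escape: p0 at step 2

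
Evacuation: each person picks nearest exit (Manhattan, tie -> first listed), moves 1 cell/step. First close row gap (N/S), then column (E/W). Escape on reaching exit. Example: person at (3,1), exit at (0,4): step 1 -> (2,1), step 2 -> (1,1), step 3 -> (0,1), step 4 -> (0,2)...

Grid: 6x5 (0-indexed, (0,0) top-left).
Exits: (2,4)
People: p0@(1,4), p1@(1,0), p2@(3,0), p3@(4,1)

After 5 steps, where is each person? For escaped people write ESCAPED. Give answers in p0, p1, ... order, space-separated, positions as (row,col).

Step 1: p0:(1,4)->(2,4)->EXIT | p1:(1,0)->(2,0) | p2:(3,0)->(2,0) | p3:(4,1)->(3,1)
Step 2: p0:escaped | p1:(2,0)->(2,1) | p2:(2,0)->(2,1) | p3:(3,1)->(2,1)
Step 3: p0:escaped | p1:(2,1)->(2,2) | p2:(2,1)->(2,2) | p3:(2,1)->(2,2)
Step 4: p0:escaped | p1:(2,2)->(2,3) | p2:(2,2)->(2,3) | p3:(2,2)->(2,3)
Step 5: p0:escaped | p1:(2,3)->(2,4)->EXIT | p2:(2,3)->(2,4)->EXIT | p3:(2,3)->(2,4)->EXIT

ESCAPED ESCAPED ESCAPED ESCAPED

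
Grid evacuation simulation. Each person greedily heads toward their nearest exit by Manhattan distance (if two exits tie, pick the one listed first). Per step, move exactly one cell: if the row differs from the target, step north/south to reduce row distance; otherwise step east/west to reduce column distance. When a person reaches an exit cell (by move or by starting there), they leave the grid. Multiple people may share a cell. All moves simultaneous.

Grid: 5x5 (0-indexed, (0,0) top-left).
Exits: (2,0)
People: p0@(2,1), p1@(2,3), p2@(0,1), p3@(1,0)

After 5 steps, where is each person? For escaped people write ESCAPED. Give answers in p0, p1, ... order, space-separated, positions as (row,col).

Step 1: p0:(2,1)->(2,0)->EXIT | p1:(2,3)->(2,2) | p2:(0,1)->(1,1) | p3:(1,0)->(2,0)->EXIT
Step 2: p0:escaped | p1:(2,2)->(2,1) | p2:(1,1)->(2,1) | p3:escaped
Step 3: p0:escaped | p1:(2,1)->(2,0)->EXIT | p2:(2,1)->(2,0)->EXIT | p3:escaped

ESCAPED ESCAPED ESCAPED ESCAPED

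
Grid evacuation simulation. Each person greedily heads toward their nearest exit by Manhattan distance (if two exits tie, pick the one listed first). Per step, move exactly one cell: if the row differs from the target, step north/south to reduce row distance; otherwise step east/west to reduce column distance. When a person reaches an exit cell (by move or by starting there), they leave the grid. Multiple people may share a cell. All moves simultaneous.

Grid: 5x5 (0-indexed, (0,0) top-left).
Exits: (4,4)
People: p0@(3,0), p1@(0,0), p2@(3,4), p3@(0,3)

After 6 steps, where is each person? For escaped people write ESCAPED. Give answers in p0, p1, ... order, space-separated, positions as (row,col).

Step 1: p0:(3,0)->(4,0) | p1:(0,0)->(1,0) | p2:(3,4)->(4,4)->EXIT | p3:(0,3)->(1,3)
Step 2: p0:(4,0)->(4,1) | p1:(1,0)->(2,0) | p2:escaped | p3:(1,3)->(2,3)
Step 3: p0:(4,1)->(4,2) | p1:(2,0)->(3,0) | p2:escaped | p3:(2,3)->(3,3)
Step 4: p0:(4,2)->(4,3) | p1:(3,0)->(4,0) | p2:escaped | p3:(3,3)->(4,3)
Step 5: p0:(4,3)->(4,4)->EXIT | p1:(4,0)->(4,1) | p2:escaped | p3:(4,3)->(4,4)->EXIT
Step 6: p0:escaped | p1:(4,1)->(4,2) | p2:escaped | p3:escaped

ESCAPED (4,2) ESCAPED ESCAPED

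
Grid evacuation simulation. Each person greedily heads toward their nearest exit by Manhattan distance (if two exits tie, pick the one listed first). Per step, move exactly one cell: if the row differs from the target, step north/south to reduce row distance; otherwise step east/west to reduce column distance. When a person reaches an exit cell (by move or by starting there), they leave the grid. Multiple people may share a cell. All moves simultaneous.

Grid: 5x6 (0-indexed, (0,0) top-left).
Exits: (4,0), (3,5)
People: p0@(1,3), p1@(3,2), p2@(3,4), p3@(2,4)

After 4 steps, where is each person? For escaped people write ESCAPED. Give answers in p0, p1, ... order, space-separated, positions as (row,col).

Step 1: p0:(1,3)->(2,3) | p1:(3,2)->(4,2) | p2:(3,4)->(3,5)->EXIT | p3:(2,4)->(3,4)
Step 2: p0:(2,3)->(3,3) | p1:(4,2)->(4,1) | p2:escaped | p3:(3,4)->(3,5)->EXIT
Step 3: p0:(3,3)->(3,4) | p1:(4,1)->(4,0)->EXIT | p2:escaped | p3:escaped
Step 4: p0:(3,4)->(3,5)->EXIT | p1:escaped | p2:escaped | p3:escaped

ESCAPED ESCAPED ESCAPED ESCAPED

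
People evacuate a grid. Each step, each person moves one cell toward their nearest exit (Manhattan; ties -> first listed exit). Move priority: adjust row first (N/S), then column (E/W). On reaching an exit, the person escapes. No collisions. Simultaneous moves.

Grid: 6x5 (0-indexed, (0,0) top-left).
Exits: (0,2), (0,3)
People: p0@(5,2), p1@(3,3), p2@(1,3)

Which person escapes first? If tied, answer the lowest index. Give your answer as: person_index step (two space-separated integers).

Step 1: p0:(5,2)->(4,2) | p1:(3,3)->(2,3) | p2:(1,3)->(0,3)->EXIT
Step 2: p0:(4,2)->(3,2) | p1:(2,3)->(1,3) | p2:escaped
Step 3: p0:(3,2)->(2,2) | p1:(1,3)->(0,3)->EXIT | p2:escaped
Step 4: p0:(2,2)->(1,2) | p1:escaped | p2:escaped
Step 5: p0:(1,2)->(0,2)->EXIT | p1:escaped | p2:escaped
Exit steps: [5, 3, 1]
First to escape: p2 at step 1

Answer: 2 1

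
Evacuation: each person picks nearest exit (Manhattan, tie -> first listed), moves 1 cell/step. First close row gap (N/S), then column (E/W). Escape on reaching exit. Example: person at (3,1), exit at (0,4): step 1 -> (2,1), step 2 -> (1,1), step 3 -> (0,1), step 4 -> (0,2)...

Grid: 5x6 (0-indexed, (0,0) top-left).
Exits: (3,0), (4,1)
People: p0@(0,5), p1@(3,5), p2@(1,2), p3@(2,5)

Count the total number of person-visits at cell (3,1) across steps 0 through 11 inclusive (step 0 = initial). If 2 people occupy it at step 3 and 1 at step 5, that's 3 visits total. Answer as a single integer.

Answer: 4

Derivation:
Step 0: p0@(0,5) p1@(3,5) p2@(1,2) p3@(2,5) -> at (3,1): 0 [-], cum=0
Step 1: p0@(1,5) p1@(3,4) p2@(2,2) p3@(3,5) -> at (3,1): 0 [-], cum=0
Step 2: p0@(2,5) p1@(3,3) p2@(3,2) p3@(3,4) -> at (3,1): 0 [-], cum=0
Step 3: p0@(3,5) p1@(3,2) p2@(3,1) p3@(3,3) -> at (3,1): 1 [p2], cum=1
Step 4: p0@(3,4) p1@(3,1) p2@ESC p3@(3,2) -> at (3,1): 1 [p1], cum=2
Step 5: p0@(3,3) p1@ESC p2@ESC p3@(3,1) -> at (3,1): 1 [p3], cum=3
Step 6: p0@(3,2) p1@ESC p2@ESC p3@ESC -> at (3,1): 0 [-], cum=3
Step 7: p0@(3,1) p1@ESC p2@ESC p3@ESC -> at (3,1): 1 [p0], cum=4
Step 8: p0@ESC p1@ESC p2@ESC p3@ESC -> at (3,1): 0 [-], cum=4
Total visits = 4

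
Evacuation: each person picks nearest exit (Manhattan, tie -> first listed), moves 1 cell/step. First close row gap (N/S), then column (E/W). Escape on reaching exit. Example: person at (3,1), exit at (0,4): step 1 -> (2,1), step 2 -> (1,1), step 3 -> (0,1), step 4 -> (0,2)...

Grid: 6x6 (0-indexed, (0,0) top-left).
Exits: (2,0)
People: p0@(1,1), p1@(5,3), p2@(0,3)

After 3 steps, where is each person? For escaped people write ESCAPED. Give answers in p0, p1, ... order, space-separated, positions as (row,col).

Step 1: p0:(1,1)->(2,1) | p1:(5,3)->(4,3) | p2:(0,3)->(1,3)
Step 2: p0:(2,1)->(2,0)->EXIT | p1:(4,3)->(3,3) | p2:(1,3)->(2,3)
Step 3: p0:escaped | p1:(3,3)->(2,3) | p2:(2,3)->(2,2)

ESCAPED (2,3) (2,2)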